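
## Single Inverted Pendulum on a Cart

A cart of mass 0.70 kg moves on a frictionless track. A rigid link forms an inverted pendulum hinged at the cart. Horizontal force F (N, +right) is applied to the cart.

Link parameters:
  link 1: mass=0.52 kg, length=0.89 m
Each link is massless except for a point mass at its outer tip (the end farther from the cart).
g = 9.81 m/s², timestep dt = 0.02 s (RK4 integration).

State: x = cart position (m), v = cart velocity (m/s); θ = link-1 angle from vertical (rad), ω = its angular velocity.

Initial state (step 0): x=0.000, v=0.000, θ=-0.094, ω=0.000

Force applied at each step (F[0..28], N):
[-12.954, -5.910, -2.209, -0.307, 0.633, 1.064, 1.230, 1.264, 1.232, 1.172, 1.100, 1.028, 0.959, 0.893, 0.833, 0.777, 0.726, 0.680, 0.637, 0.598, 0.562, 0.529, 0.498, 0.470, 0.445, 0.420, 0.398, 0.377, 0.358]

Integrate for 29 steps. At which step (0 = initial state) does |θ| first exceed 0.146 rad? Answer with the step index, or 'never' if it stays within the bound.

apply F[0]=-12.954 → step 1: x=-0.004, v=-0.354, θ=-0.090, ω=0.376
apply F[1]=-5.910 → step 2: x=-0.012, v=-0.510, θ=-0.081, ω=0.532
apply F[2]=-2.209 → step 3: x=-0.023, v=-0.562, θ=-0.070, ω=0.573
apply F[3]=-0.307 → step 4: x=-0.034, v=-0.562, θ=-0.059, ω=0.559
apply F[4]=+0.633 → step 5: x=-0.045, v=-0.537, θ=-0.048, ω=0.518
apply F[5]=+1.064 → step 6: x=-0.056, v=-0.500, θ=-0.038, ω=0.468
apply F[6]=+1.230 → step 7: x=-0.065, v=-0.460, θ=-0.029, ω=0.416
apply F[7]=+1.264 → step 8: x=-0.074, v=-0.420, θ=-0.022, ω=0.365
apply F[8]=+1.232 → step 9: x=-0.082, v=-0.383, θ=-0.015, ω=0.319
apply F[9]=+1.172 → step 10: x=-0.089, v=-0.347, θ=-0.009, ω=0.277
apply F[10]=+1.100 → step 11: x=-0.096, v=-0.315, θ=-0.004, ω=0.239
apply F[11]=+1.028 → step 12: x=-0.102, v=-0.286, θ=0.001, ω=0.206
apply F[12]=+0.959 → step 13: x=-0.107, v=-0.259, θ=0.005, ω=0.176
apply F[13]=+0.893 → step 14: x=-0.112, v=-0.234, θ=0.008, ω=0.150
apply F[14]=+0.833 → step 15: x=-0.117, v=-0.212, θ=0.011, ω=0.127
apply F[15]=+0.777 → step 16: x=-0.121, v=-0.191, θ=0.013, ω=0.106
apply F[16]=+0.726 → step 17: x=-0.124, v=-0.172, θ=0.015, ω=0.088
apply F[17]=+0.680 → step 18: x=-0.128, v=-0.155, θ=0.017, ω=0.073
apply F[18]=+0.637 → step 19: x=-0.131, v=-0.140, θ=0.018, ω=0.059
apply F[19]=+0.598 → step 20: x=-0.133, v=-0.125, θ=0.019, ω=0.047
apply F[20]=+0.562 → step 21: x=-0.136, v=-0.112, θ=0.020, ω=0.036
apply F[21]=+0.529 → step 22: x=-0.138, v=-0.100, θ=0.020, ω=0.027
apply F[22]=+0.498 → step 23: x=-0.140, v=-0.089, θ=0.021, ω=0.019
apply F[23]=+0.470 → step 24: x=-0.141, v=-0.078, θ=0.021, ω=0.012
apply F[24]=+0.445 → step 25: x=-0.143, v=-0.069, θ=0.021, ω=0.006
apply F[25]=+0.420 → step 26: x=-0.144, v=-0.060, θ=0.021, ω=0.000
apply F[26]=+0.398 → step 27: x=-0.145, v=-0.051, θ=0.021, ω=-0.004
apply F[27]=+0.377 → step 28: x=-0.146, v=-0.044, θ=0.021, ω=-0.008
apply F[28]=+0.358 → step 29: x=-0.147, v=-0.037, θ=0.021, ω=-0.011
max |θ| = 0.094 ≤ 0.146 over all 30 states.

Answer: never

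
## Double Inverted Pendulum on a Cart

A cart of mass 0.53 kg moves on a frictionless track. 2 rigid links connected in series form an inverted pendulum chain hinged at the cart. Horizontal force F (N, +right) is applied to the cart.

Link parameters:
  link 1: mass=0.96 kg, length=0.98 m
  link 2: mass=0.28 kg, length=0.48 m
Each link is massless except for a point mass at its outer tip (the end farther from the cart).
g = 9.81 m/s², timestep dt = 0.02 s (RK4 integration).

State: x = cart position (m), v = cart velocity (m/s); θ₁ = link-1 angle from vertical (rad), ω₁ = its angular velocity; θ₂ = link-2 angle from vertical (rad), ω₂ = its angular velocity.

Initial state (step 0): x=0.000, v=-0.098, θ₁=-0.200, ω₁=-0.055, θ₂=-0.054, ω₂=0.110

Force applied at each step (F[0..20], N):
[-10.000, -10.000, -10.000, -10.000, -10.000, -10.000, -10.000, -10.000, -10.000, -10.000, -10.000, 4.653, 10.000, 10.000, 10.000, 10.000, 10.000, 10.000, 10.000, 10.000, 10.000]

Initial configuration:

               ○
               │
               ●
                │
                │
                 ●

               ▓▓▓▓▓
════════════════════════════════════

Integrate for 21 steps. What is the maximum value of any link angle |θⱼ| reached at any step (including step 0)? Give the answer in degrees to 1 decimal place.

Answer: 31.5°

Derivation:
apply F[0]=-10.000 → step 1: x=-0.005, v=-0.362, θ₁=-0.199, ω₁=0.159, θ₂=-0.051, ω₂=0.206
apply F[1]=-10.000 → step 2: x=-0.015, v=-0.629, θ₁=-0.194, ω₁=0.377, θ₂=-0.046, ω₂=0.302
apply F[2]=-10.000 → step 3: x=-0.030, v=-0.902, θ₁=-0.184, ω₁=0.603, θ₂=-0.039, ω₂=0.395
apply F[3]=-10.000 → step 4: x=-0.051, v=-1.185, θ₁=-0.169, ω₁=0.841, θ₂=-0.030, ω₂=0.483
apply F[4]=-10.000 → step 5: x=-0.077, v=-1.480, θ₁=-0.150, ω₁=1.098, θ₂=-0.019, ω₂=0.564
apply F[5]=-10.000 → step 6: x=-0.110, v=-1.791, θ₁=-0.125, ω₁=1.377, θ₂=-0.008, ω₂=0.632
apply F[6]=-10.000 → step 7: x=-0.149, v=-2.120, θ₁=-0.095, ω₁=1.684, θ₂=0.006, ω₂=0.686
apply F[7]=-10.000 → step 8: x=-0.195, v=-2.470, θ₁=-0.058, ω₁=2.020, θ₂=0.020, ω₂=0.724
apply F[8]=-10.000 → step 9: x=-0.248, v=-2.837, θ₁=-0.014, ω₁=2.385, θ₂=0.035, ω₂=0.743
apply F[9]=-10.000 → step 10: x=-0.308, v=-3.216, θ₁=0.038, ω₁=2.773, θ₂=0.049, ω₂=0.749
apply F[10]=-10.000 → step 11: x=-0.377, v=-3.592, θ₁=0.097, ω₁=3.169, θ₂=0.064, ω₂=0.749
apply F[11]=+4.653 → step 12: x=-0.447, v=-3.424, θ₁=0.159, ω₁=3.026, θ₂=0.079, ω₂=0.745
apply F[12]=+10.000 → step 13: x=-0.512, v=-3.088, θ₁=0.217, ω₁=2.728, θ₂=0.094, ω₂=0.720
apply F[13]=+10.000 → step 14: x=-0.570, v=-2.783, θ₁=0.269, ω₁=2.480, θ₂=0.108, ω₂=0.670
apply F[14]=+10.000 → step 15: x=-0.623, v=-2.510, θ₁=0.316, ω₁=2.279, θ₂=0.121, ω₂=0.597
apply F[15]=+10.000 → step 16: x=-0.671, v=-2.264, θ₁=0.360, ω₁=2.119, θ₂=0.132, ω₂=0.501
apply F[16]=+10.000 → step 17: x=-0.714, v=-2.042, θ₁=0.401, ω₁=1.995, θ₂=0.141, ω₂=0.385
apply F[17]=+10.000 → step 18: x=-0.753, v=-1.840, θ₁=0.440, ω₁=1.902, θ₂=0.147, ω₂=0.250
apply F[18]=+10.000 → step 19: x=-0.788, v=-1.654, θ₁=0.477, ω₁=1.837, θ₂=0.151, ω₂=0.099
apply F[19]=+10.000 → step 20: x=-0.819, v=-1.481, θ₁=0.514, ω₁=1.794, θ₂=0.151, ω₂=-0.069
apply F[20]=+10.000 → step 21: x=-0.847, v=-1.319, θ₁=0.549, ω₁=1.772, θ₂=0.148, ω₂=-0.251
Max |angle| over trajectory = 0.549 rad = 31.5°.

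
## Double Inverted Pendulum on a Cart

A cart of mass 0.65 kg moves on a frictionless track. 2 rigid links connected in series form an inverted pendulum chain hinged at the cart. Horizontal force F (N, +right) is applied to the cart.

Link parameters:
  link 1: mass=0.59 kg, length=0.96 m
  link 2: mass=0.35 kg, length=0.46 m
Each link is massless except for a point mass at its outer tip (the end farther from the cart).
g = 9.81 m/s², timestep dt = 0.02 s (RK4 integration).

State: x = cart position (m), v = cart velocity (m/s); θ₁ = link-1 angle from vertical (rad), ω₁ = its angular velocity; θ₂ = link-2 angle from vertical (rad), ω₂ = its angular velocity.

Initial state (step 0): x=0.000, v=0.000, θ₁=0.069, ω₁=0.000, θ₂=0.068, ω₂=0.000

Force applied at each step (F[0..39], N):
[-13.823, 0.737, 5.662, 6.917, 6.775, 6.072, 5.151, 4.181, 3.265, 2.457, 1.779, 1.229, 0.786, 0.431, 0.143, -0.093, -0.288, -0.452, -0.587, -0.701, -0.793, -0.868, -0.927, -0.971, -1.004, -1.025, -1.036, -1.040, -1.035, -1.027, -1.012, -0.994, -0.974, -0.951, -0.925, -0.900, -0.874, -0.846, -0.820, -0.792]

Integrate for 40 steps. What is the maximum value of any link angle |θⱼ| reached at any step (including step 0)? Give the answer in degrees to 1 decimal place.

Answer: 5.7°

Derivation:
apply F[0]=-13.823 → step 1: x=-0.004, v=-0.442, θ₁=0.074, ω₁=0.474, θ₂=0.068, ω₂=-0.001
apply F[1]=+0.737 → step 2: x=-0.013, v=-0.441, θ₁=0.083, ω₁=0.490, θ₂=0.068, ω₂=-0.008
apply F[2]=+5.662 → step 3: x=-0.021, v=-0.293, θ₁=0.092, ω₁=0.357, θ₂=0.068, ω₂=-0.023
apply F[3]=+6.917 → step 4: x=-0.025, v=-0.109, θ₁=0.097, ω₁=0.189, θ₂=0.067, ω₂=-0.043
apply F[4]=+6.775 → step 5: x=-0.025, v=0.069, θ₁=0.099, ω₁=0.029, θ₂=0.066, ω₂=-0.066
apply F[5]=+6.072 → step 6: x=-0.022, v=0.226, θ₁=0.099, ω₁=-0.109, θ₂=0.064, ω₂=-0.091
apply F[6]=+5.151 → step 7: x=-0.016, v=0.355, θ₁=0.095, ω₁=-0.219, θ₂=0.062, ω₂=-0.116
apply F[7]=+4.181 → step 8: x=-0.008, v=0.457, θ₁=0.090, ω₁=-0.301, θ₂=0.060, ω₂=-0.138
apply F[8]=+3.265 → step 9: x=0.002, v=0.532, θ₁=0.084, ω₁=-0.358, θ₂=0.057, ω₂=-0.158
apply F[9]=+2.457 → step 10: x=0.013, v=0.585, θ₁=0.076, ω₁=-0.394, θ₂=0.053, ω₂=-0.175
apply F[10]=+1.779 → step 11: x=0.025, v=0.620, θ₁=0.068, ω₁=-0.412, θ₂=0.050, ω₂=-0.189
apply F[11]=+1.229 → step 12: x=0.038, v=0.639, θ₁=0.060, ω₁=-0.418, θ₂=0.046, ω₂=-0.200
apply F[12]=+0.786 → step 13: x=0.050, v=0.648, θ₁=0.051, ω₁=-0.414, θ₂=0.042, ω₂=-0.207
apply F[13]=+0.431 → step 14: x=0.063, v=0.648, θ₁=0.043, ω₁=-0.404, θ₂=0.038, ω₂=-0.213
apply F[14]=+0.143 → step 15: x=0.076, v=0.642, θ₁=0.035, ω₁=-0.389, θ₂=0.033, ω₂=-0.215
apply F[15]=-0.093 → step 16: x=0.089, v=0.630, θ₁=0.028, ω₁=-0.370, θ₂=0.029, ω₂=-0.215
apply F[16]=-0.288 → step 17: x=0.101, v=0.614, θ₁=0.021, ω₁=-0.349, θ₂=0.025, ω₂=-0.214
apply F[17]=-0.452 → step 18: x=0.114, v=0.596, θ₁=0.014, ω₁=-0.327, θ₂=0.020, ω₂=-0.210
apply F[18]=-0.587 → step 19: x=0.125, v=0.575, θ₁=0.007, ω₁=-0.304, θ₂=0.016, ω₂=-0.205
apply F[19]=-0.701 → step 20: x=0.137, v=0.552, θ₁=0.002, ω₁=-0.280, θ₂=0.012, ω₂=-0.198
apply F[20]=-0.793 → step 21: x=0.147, v=0.528, θ₁=-0.004, ω₁=-0.257, θ₂=0.008, ω₂=-0.190
apply F[21]=-0.868 → step 22: x=0.158, v=0.503, θ₁=-0.009, ω₁=-0.233, θ₂=0.005, ω₂=-0.182
apply F[22]=-0.927 → step 23: x=0.167, v=0.477, θ₁=-0.013, ω₁=-0.211, θ₂=0.001, ω₂=-0.173
apply F[23]=-0.971 → step 24: x=0.177, v=0.452, θ₁=-0.017, ω₁=-0.189, θ₂=-0.002, ω₂=-0.163
apply F[24]=-1.004 → step 25: x=0.186, v=0.426, θ₁=-0.021, ω₁=-0.168, θ₂=-0.005, ω₂=-0.153
apply F[25]=-1.025 → step 26: x=0.194, v=0.401, θ₁=-0.024, ω₁=-0.148, θ₂=-0.008, ω₂=-0.142
apply F[26]=-1.036 → step 27: x=0.202, v=0.376, θ₁=-0.027, ω₁=-0.129, θ₂=-0.011, ω₂=-0.132
apply F[27]=-1.040 → step 28: x=0.209, v=0.352, θ₁=-0.029, ω₁=-0.112, θ₂=-0.014, ω₂=-0.121
apply F[28]=-1.035 → step 29: x=0.216, v=0.329, θ₁=-0.031, ω₁=-0.095, θ₂=-0.016, ω₂=-0.111
apply F[29]=-1.027 → step 30: x=0.222, v=0.306, θ₁=-0.033, ω₁=-0.080, θ₂=-0.018, ω₂=-0.101
apply F[30]=-1.012 → step 31: x=0.228, v=0.285, θ₁=-0.034, ω₁=-0.066, θ₂=-0.020, ω₂=-0.091
apply F[31]=-0.994 → step 32: x=0.233, v=0.264, θ₁=-0.035, ω₁=-0.054, θ₂=-0.022, ω₂=-0.081
apply F[32]=-0.974 → step 33: x=0.238, v=0.244, θ₁=-0.036, ω₁=-0.042, θ₂=-0.023, ω₂=-0.072
apply F[33]=-0.951 → step 34: x=0.243, v=0.225, θ₁=-0.037, ω₁=-0.032, θ₂=-0.025, ω₂=-0.064
apply F[34]=-0.925 → step 35: x=0.247, v=0.208, θ₁=-0.038, ω₁=-0.022, θ₂=-0.026, ω₂=-0.055
apply F[35]=-0.900 → step 36: x=0.251, v=0.191, θ₁=-0.038, ω₁=-0.014, θ₂=-0.027, ω₂=-0.047
apply F[36]=-0.874 → step 37: x=0.255, v=0.175, θ₁=-0.038, ω₁=-0.006, θ₂=-0.028, ω₂=-0.040
apply F[37]=-0.846 → step 38: x=0.258, v=0.159, θ₁=-0.038, ω₁=0.001, θ₂=-0.028, ω₂=-0.033
apply F[38]=-0.820 → step 39: x=0.262, v=0.145, θ₁=-0.038, ω₁=0.007, θ₂=-0.029, ω₂=-0.027
apply F[39]=-0.792 → step 40: x=0.264, v=0.132, θ₁=-0.038, ω₁=0.012, θ₂=-0.030, ω₂=-0.021
Max |angle| over trajectory = 0.099 rad = 5.7°.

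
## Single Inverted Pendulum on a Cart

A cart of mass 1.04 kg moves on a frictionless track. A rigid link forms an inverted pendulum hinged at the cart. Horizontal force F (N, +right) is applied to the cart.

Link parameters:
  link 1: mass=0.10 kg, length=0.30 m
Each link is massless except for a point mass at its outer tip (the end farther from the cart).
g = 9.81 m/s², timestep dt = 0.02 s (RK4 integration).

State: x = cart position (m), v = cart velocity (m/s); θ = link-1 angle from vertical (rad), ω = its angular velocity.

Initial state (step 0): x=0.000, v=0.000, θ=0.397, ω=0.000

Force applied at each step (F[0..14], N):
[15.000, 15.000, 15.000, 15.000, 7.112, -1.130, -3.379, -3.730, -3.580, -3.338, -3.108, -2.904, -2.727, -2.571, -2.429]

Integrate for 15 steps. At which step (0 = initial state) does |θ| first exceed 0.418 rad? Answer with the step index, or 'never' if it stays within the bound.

Answer: never

Derivation:
apply F[0]=+15.000 → step 1: x=0.003, v=0.278, θ=0.391, ω=-0.603
apply F[1]=+15.000 → step 2: x=0.011, v=0.556, θ=0.373, ω=-1.219
apply F[2]=+15.000 → step 3: x=0.025, v=0.836, θ=0.342, ω=-1.862
apply F[3]=+15.000 → step 4: x=0.045, v=1.117, θ=0.298, ω=-2.545
apply F[4]=+7.112 → step 5: x=0.068, v=1.249, θ=0.245, ω=-2.793
apply F[5]=-1.130 → step 6: x=0.093, v=1.224, θ=0.191, ω=-2.571
apply F[6]=-3.379 → step 7: x=0.117, v=1.157, θ=0.143, ω=-2.242
apply F[7]=-3.730 → step 8: x=0.139, v=1.083, θ=0.102, ω=-1.919
apply F[8]=-3.580 → step 9: x=0.160, v=1.013, θ=0.066, ω=-1.631
apply F[9]=-3.338 → step 10: x=0.180, v=0.948, θ=0.036, ω=-1.382
apply F[10]=-3.108 → step 11: x=0.198, v=0.888, θ=0.010, ω=-1.166
apply F[11]=-2.904 → step 12: x=0.215, v=0.832, θ=-0.011, ω=-0.980
apply F[12]=-2.727 → step 13: x=0.231, v=0.780, θ=-0.029, ω=-0.820
apply F[13]=-2.571 → step 14: x=0.246, v=0.731, θ=-0.044, ω=-0.682
apply F[14]=-2.429 → step 15: x=0.261, v=0.685, θ=-0.056, ω=-0.562
max |θ| = 0.397 ≤ 0.418 over all 16 states.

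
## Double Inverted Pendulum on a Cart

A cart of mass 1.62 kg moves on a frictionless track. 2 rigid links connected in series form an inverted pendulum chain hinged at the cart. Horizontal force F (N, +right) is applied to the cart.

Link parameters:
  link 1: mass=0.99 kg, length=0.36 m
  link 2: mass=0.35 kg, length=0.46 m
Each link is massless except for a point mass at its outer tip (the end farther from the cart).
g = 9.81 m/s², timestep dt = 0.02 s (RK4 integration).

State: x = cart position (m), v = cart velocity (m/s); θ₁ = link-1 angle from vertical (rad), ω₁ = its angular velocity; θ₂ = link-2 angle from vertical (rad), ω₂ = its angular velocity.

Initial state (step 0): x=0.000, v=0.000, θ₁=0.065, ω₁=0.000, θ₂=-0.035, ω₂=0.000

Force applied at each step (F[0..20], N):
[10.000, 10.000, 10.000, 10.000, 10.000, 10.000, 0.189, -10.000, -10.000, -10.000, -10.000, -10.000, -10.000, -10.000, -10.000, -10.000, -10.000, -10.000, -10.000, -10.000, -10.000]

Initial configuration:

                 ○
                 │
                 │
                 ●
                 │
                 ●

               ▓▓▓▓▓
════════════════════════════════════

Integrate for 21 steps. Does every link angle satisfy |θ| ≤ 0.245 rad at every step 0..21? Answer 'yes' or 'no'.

apply F[0]=+10.000 → step 1: x=0.001, v=0.113, θ₁=0.062, ω₁=-0.258, θ₂=-0.036, ω₂=-0.059
apply F[1]=+10.000 → step 2: x=0.005, v=0.226, θ₁=0.055, ω₁=-0.522, θ₂=-0.037, ω₂=-0.115
apply F[2]=+10.000 → step 3: x=0.010, v=0.342, θ₁=0.041, ω₁=-0.800, θ₂=-0.040, ω₂=-0.166
apply F[3]=+10.000 → step 4: x=0.018, v=0.460, θ₁=0.023, ω₁=-1.096, θ₂=-0.044, ω₂=-0.208
apply F[4]=+10.000 → step 5: x=0.029, v=0.582, θ₁=-0.003, ω₁=-1.419, θ₂=-0.048, ω₂=-0.239
apply F[5]=+10.000 → step 6: x=0.042, v=0.708, θ₁=-0.034, ω₁=-1.773, θ₂=-0.053, ω₂=-0.256
apply F[6]=+0.189 → step 7: x=0.056, v=0.718, θ₁=-0.070, ω₁=-1.828, θ₂=-0.059, ω₂=-0.258
apply F[7]=-10.000 → step 8: x=0.069, v=0.608, θ₁=-0.104, ω₁=-1.576, θ₂=-0.064, ω₂=-0.244
apply F[8]=-10.000 → step 9: x=0.080, v=0.503, θ₁=-0.134, ω₁=-1.362, θ₂=-0.068, ω₂=-0.214
apply F[9]=-10.000 → step 10: x=0.089, v=0.403, θ₁=-0.159, ω₁=-1.182, θ₂=-0.072, ω₂=-0.169
apply F[10]=-10.000 → step 11: x=0.096, v=0.308, θ₁=-0.181, ω₁=-1.032, θ₂=-0.075, ω₂=-0.112
apply F[11]=-10.000 → step 12: x=0.102, v=0.216, θ₁=-0.201, ω₁=-0.909, θ₂=-0.076, ω₂=-0.044
apply F[12]=-10.000 → step 13: x=0.105, v=0.128, θ₁=-0.218, ω₁=-0.808, θ₂=-0.077, ω₂=0.035
apply F[13]=-10.000 → step 14: x=0.107, v=0.042, θ₁=-0.233, ω₁=-0.727, θ₂=-0.075, ω₂=0.125
apply F[14]=-10.000 → step 15: x=0.107, v=-0.041, θ₁=-0.247, ω₁=-0.665, θ₂=-0.072, ω₂=0.225
apply F[15]=-10.000 → step 16: x=0.105, v=-0.122, θ₁=-0.260, ω₁=-0.620, θ₂=-0.066, ω₂=0.335
apply F[16]=-10.000 → step 17: x=0.102, v=-0.201, θ₁=-0.272, ω₁=-0.591, θ₂=-0.058, ω₂=0.457
apply F[17]=-10.000 → step 18: x=0.097, v=-0.278, θ₁=-0.283, ω₁=-0.576, θ₂=-0.048, ω₂=0.590
apply F[18]=-10.000 → step 19: x=0.091, v=-0.354, θ₁=-0.295, ω₁=-0.576, θ₂=-0.034, ω₂=0.736
apply F[19]=-10.000 → step 20: x=0.083, v=-0.429, θ₁=-0.307, ω₁=-0.590, θ₂=-0.018, ω₂=0.895
apply F[20]=-10.000 → step 21: x=0.074, v=-0.502, θ₁=-0.319, ω₁=-0.618, θ₂=0.002, ω₂=1.070
Max |angle| over trajectory = 0.319 rad; bound = 0.245 → exceeded.

Answer: no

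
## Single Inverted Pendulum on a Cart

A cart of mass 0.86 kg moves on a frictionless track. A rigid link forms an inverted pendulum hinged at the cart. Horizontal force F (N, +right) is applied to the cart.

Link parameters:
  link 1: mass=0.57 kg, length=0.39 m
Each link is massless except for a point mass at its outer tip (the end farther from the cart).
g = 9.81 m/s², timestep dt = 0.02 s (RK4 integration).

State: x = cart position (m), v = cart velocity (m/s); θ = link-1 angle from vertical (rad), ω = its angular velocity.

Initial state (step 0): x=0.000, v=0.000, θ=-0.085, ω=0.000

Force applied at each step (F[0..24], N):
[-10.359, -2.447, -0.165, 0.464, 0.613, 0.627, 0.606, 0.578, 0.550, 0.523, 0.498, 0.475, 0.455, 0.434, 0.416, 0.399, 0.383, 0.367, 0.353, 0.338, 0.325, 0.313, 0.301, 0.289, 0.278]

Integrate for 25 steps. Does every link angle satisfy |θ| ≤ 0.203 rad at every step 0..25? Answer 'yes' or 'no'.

apply F[0]=-10.359 → step 1: x=-0.002, v=-0.229, θ=-0.080, ω=0.544
apply F[1]=-2.447 → step 2: x=-0.007, v=-0.276, θ=-0.068, ω=0.627
apply F[2]=-0.165 → step 3: x=-0.013, v=-0.272, θ=-0.056, ω=0.586
apply F[3]=+0.464 → step 4: x=-0.018, v=-0.255, θ=-0.045, ω=0.517
apply F[4]=+0.613 → step 5: x=-0.023, v=-0.236, θ=-0.035, ω=0.447
apply F[5]=+0.627 → step 6: x=-0.028, v=-0.217, θ=-0.027, ω=0.384
apply F[6]=+0.606 → step 7: x=-0.032, v=-0.200, θ=-0.020, ω=0.329
apply F[7]=+0.578 → step 8: x=-0.036, v=-0.185, θ=-0.014, ω=0.280
apply F[8]=+0.550 → step 9: x=-0.039, v=-0.170, θ=-0.008, ω=0.238
apply F[9]=+0.523 → step 10: x=-0.042, v=-0.157, θ=-0.004, ω=0.202
apply F[10]=+0.498 → step 11: x=-0.045, v=-0.146, θ=-0.000, ω=0.171
apply F[11]=+0.475 → step 12: x=-0.048, v=-0.135, θ=0.003, ω=0.143
apply F[12]=+0.455 → step 13: x=-0.051, v=-0.125, θ=0.005, ω=0.120
apply F[13]=+0.434 → step 14: x=-0.053, v=-0.115, θ=0.008, ω=0.099
apply F[14]=+0.416 → step 15: x=-0.055, v=-0.107, θ=0.009, ω=0.082
apply F[15]=+0.399 → step 16: x=-0.057, v=-0.099, θ=0.011, ω=0.067
apply F[16]=+0.383 → step 17: x=-0.059, v=-0.092, θ=0.012, ω=0.053
apply F[17]=+0.367 → step 18: x=-0.061, v=-0.085, θ=0.013, ω=0.042
apply F[18]=+0.353 → step 19: x=-0.063, v=-0.078, θ=0.014, ω=0.032
apply F[19]=+0.338 → step 20: x=-0.064, v=-0.072, θ=0.014, ω=0.024
apply F[20]=+0.325 → step 21: x=-0.066, v=-0.067, θ=0.015, ω=0.017
apply F[21]=+0.313 → step 22: x=-0.067, v=-0.061, θ=0.015, ω=0.011
apply F[22]=+0.301 → step 23: x=-0.068, v=-0.056, θ=0.015, ω=0.006
apply F[23]=+0.289 → step 24: x=-0.069, v=-0.051, θ=0.015, ω=0.001
apply F[24]=+0.278 → step 25: x=-0.070, v=-0.047, θ=0.015, ω=-0.003
Max |angle| over trajectory = 0.085 rad; bound = 0.203 → within bound.

Answer: yes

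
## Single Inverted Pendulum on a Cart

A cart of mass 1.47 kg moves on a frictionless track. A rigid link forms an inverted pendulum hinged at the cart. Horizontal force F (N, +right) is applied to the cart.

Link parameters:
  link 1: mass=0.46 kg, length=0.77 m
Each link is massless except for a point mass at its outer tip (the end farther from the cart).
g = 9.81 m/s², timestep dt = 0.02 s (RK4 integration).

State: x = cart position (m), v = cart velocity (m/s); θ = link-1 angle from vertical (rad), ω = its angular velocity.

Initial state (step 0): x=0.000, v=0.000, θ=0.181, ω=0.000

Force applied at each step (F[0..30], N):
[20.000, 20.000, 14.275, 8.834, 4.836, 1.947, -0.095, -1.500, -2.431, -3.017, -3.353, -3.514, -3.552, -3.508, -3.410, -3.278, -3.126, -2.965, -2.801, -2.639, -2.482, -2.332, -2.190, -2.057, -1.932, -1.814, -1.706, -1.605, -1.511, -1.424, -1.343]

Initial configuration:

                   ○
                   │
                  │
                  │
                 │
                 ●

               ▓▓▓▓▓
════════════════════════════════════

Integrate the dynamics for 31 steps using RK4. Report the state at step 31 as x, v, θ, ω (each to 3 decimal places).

apply F[0]=+20.000 → step 1: x=0.003, v=0.259, θ=0.178, ω=-0.285
apply F[1]=+20.000 → step 2: x=0.010, v=0.518, θ=0.170, ω=-0.572
apply F[2]=+14.275 → step 3: x=0.023, v=0.701, θ=0.156, ω=-0.766
apply F[3]=+8.834 → step 4: x=0.038, v=0.812, θ=0.140, ω=-0.871
apply F[4]=+4.836 → step 5: x=0.054, v=0.870, θ=0.122, ω=-0.912
apply F[5]=+1.947 → step 6: x=0.072, v=0.890, θ=0.104, ω=-0.909
apply F[6]=-0.095 → step 7: x=0.090, v=0.884, θ=0.086, ω=-0.876
apply F[7]=-1.500 → step 8: x=0.107, v=0.859, θ=0.069, ω=-0.825
apply F[8]=-2.431 → step 9: x=0.124, v=0.822, θ=0.053, ω=-0.762
apply F[9]=-3.017 → step 10: x=0.140, v=0.778, θ=0.039, ω=-0.693
apply F[10]=-3.353 → step 11: x=0.155, v=0.731, θ=0.025, ω=-0.623
apply F[11]=-3.514 → step 12: x=0.169, v=0.682, θ=0.014, ω=-0.555
apply F[12]=-3.552 → step 13: x=0.182, v=0.633, θ=0.003, ω=-0.489
apply F[13]=-3.508 → step 14: x=0.195, v=0.585, θ=-0.006, ω=-0.428
apply F[14]=-3.410 → step 15: x=0.206, v=0.540, θ=-0.014, ω=-0.371
apply F[15]=-3.278 → step 16: x=0.216, v=0.496, θ=-0.021, ω=-0.319
apply F[16]=-3.126 → step 17: x=0.226, v=0.455, θ=-0.027, ω=-0.272
apply F[17]=-2.965 → step 18: x=0.234, v=0.417, θ=-0.032, ω=-0.229
apply F[18]=-2.801 → step 19: x=0.242, v=0.381, θ=-0.036, ω=-0.191
apply F[19]=-2.639 → step 20: x=0.250, v=0.347, θ=-0.039, ω=-0.157
apply F[20]=-2.482 → step 21: x=0.256, v=0.316, θ=-0.042, ω=-0.127
apply F[21]=-2.332 → step 22: x=0.262, v=0.287, θ=-0.045, ω=-0.100
apply F[22]=-2.190 → step 23: x=0.268, v=0.260, θ=-0.046, ω=-0.077
apply F[23]=-2.057 → step 24: x=0.273, v=0.235, θ=-0.048, ω=-0.056
apply F[24]=-1.932 → step 25: x=0.277, v=0.211, θ=-0.049, ω=-0.038
apply F[25]=-1.814 → step 26: x=0.281, v=0.190, θ=-0.049, ω=-0.023
apply F[26]=-1.706 → step 27: x=0.285, v=0.169, θ=-0.049, ω=-0.009
apply F[27]=-1.605 → step 28: x=0.288, v=0.151, θ=-0.050, ω=0.003
apply F[28]=-1.511 → step 29: x=0.291, v=0.133, θ=-0.049, ω=0.013
apply F[29]=-1.424 → step 30: x=0.293, v=0.117, θ=-0.049, ω=0.022
apply F[30]=-1.343 → step 31: x=0.296, v=0.102, θ=-0.049, ω=0.029

Answer: x=0.296, v=0.102, θ=-0.049, ω=0.029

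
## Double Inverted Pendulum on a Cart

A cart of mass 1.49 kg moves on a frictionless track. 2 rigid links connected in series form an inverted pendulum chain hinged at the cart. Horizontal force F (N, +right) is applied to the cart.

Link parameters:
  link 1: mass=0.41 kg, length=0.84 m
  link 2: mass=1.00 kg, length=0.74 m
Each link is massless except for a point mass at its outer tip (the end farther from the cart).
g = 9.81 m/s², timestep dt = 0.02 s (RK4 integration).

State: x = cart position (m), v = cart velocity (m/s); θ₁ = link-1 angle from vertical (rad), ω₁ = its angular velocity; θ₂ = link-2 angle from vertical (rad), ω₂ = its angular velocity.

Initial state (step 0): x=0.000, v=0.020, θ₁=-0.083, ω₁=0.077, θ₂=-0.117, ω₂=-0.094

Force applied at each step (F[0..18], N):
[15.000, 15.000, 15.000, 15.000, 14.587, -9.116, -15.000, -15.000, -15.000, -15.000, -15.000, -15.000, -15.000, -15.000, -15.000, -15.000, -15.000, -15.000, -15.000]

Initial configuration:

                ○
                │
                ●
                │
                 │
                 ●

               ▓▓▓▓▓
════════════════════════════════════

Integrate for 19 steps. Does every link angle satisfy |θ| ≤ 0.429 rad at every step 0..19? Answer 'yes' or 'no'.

apply F[0]=+15.000 → step 1: x=0.003, v=0.235, θ₁=-0.084, ω₁=-0.180, θ₂=-0.119, ω₂=-0.123
apply F[1]=+15.000 → step 2: x=0.009, v=0.451, θ₁=-0.090, ω₁=-0.439, θ₂=-0.122, ω₂=-0.150
apply F[2]=+15.000 → step 3: x=0.021, v=0.667, θ₁=-0.102, ω₁=-0.704, θ₂=-0.125, ω₂=-0.172
apply F[3]=+15.000 → step 4: x=0.036, v=0.885, θ₁=-0.118, ω₁=-0.979, θ₂=-0.129, ω₂=-0.185
apply F[4]=+14.587 → step 5: x=0.056, v=1.099, θ₁=-0.141, ω₁=-1.260, θ₂=-0.132, ω₂=-0.186
apply F[5]=-9.116 → step 6: x=0.077, v=1.003, θ₁=-0.165, ω₁=-1.193, θ₂=-0.136, ω₂=-0.170
apply F[6]=-15.000 → step 7: x=0.095, v=0.835, θ₁=-0.188, ω₁=-1.060, θ₂=-0.139, ω₂=-0.133
apply F[7]=-15.000 → step 8: x=0.110, v=0.672, θ₁=-0.208, ω₁=-0.950, θ₂=-0.141, ω₂=-0.078
apply F[8]=-15.000 → step 9: x=0.122, v=0.513, θ₁=-0.226, ω₁=-0.862, θ₂=-0.142, ω₂=-0.005
apply F[9]=-15.000 → step 10: x=0.131, v=0.358, θ₁=-0.242, ω₁=-0.793, θ₂=-0.141, ω₂=0.085
apply F[10]=-15.000 → step 11: x=0.137, v=0.206, θ₁=-0.258, ω₁=-0.742, θ₂=-0.139, ω₂=0.193
apply F[11]=-15.000 → step 12: x=0.139, v=0.057, θ₁=-0.272, ω₁=-0.710, θ₂=-0.134, ω₂=0.319
apply F[12]=-15.000 → step 13: x=0.139, v=-0.090, θ₁=-0.286, ω₁=-0.694, θ₂=-0.126, ω₂=0.463
apply F[13]=-15.000 → step 14: x=0.136, v=-0.236, θ₁=-0.300, ω₁=-0.696, θ₂=-0.115, ω₂=0.625
apply F[14]=-15.000 → step 15: x=0.129, v=-0.380, θ₁=-0.314, ω₁=-0.712, θ₂=-0.101, ω₂=0.808
apply F[15]=-15.000 → step 16: x=0.120, v=-0.525, θ₁=-0.329, ω₁=-0.743, θ₂=-0.082, ω₂=1.009
apply F[16]=-15.000 → step 17: x=0.108, v=-0.670, θ₁=-0.344, ω₁=-0.785, θ₂=-0.060, ω₂=1.228
apply F[17]=-15.000 → step 18: x=0.094, v=-0.816, θ₁=-0.360, ω₁=-0.835, θ₂=-0.033, ω₂=1.463
apply F[18]=-15.000 → step 19: x=0.076, v=-0.965, θ₁=-0.377, ω₁=-0.889, θ₂=-0.002, ω₂=1.710
Max |angle| over trajectory = 0.377 rad; bound = 0.429 → within bound.

Answer: yes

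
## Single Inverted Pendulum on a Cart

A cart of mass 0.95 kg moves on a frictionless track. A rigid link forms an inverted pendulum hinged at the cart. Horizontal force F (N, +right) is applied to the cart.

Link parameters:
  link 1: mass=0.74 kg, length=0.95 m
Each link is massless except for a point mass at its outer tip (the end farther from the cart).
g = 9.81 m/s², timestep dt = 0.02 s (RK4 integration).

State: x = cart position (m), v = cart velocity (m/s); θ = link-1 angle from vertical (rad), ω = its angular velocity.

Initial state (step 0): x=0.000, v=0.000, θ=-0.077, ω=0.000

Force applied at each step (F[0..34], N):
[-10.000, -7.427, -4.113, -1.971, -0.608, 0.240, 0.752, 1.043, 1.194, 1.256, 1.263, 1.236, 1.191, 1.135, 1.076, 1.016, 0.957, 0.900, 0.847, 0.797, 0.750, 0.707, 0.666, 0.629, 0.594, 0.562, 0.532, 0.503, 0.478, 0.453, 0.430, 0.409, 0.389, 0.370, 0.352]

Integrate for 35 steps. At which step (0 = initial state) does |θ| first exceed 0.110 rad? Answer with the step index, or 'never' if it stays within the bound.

Answer: never

Derivation:
apply F[0]=-10.000 → step 1: x=-0.002, v=-0.198, θ=-0.075, ω=0.192
apply F[1]=-7.427 → step 2: x=-0.007, v=-0.343, θ=-0.070, ω=0.329
apply F[2]=-4.113 → step 3: x=-0.015, v=-0.419, θ=-0.063, ω=0.396
apply F[3]=-1.971 → step 4: x=-0.024, v=-0.452, θ=-0.055, ω=0.418
apply F[4]=-0.608 → step 5: x=-0.033, v=-0.457, θ=-0.046, ω=0.413
apply F[5]=+0.240 → step 6: x=-0.042, v=-0.446, θ=-0.038, ω=0.392
apply F[6]=+0.752 → step 7: x=-0.051, v=-0.425, θ=-0.031, ω=0.363
apply F[7]=+1.043 → step 8: x=-0.059, v=-0.399, θ=-0.024, ω=0.330
apply F[8]=+1.194 → step 9: x=-0.066, v=-0.370, θ=-0.017, ω=0.296
apply F[9]=+1.256 → step 10: x=-0.074, v=-0.342, θ=-0.012, ω=0.263
apply F[10]=+1.263 → step 11: x=-0.080, v=-0.314, θ=-0.007, ω=0.232
apply F[11]=+1.236 → step 12: x=-0.086, v=-0.287, θ=-0.003, ω=0.202
apply F[12]=+1.191 → step 13: x=-0.092, v=-0.262, θ=0.001, ω=0.176
apply F[13]=+1.135 → step 14: x=-0.097, v=-0.238, θ=0.004, ω=0.152
apply F[14]=+1.076 → step 15: x=-0.101, v=-0.217, θ=0.007, ω=0.130
apply F[15]=+1.016 → step 16: x=-0.105, v=-0.197, θ=0.010, ω=0.111
apply F[16]=+0.957 → step 17: x=-0.109, v=-0.178, θ=0.012, ω=0.093
apply F[17]=+0.900 → step 18: x=-0.112, v=-0.161, θ=0.013, ω=0.078
apply F[18]=+0.847 → step 19: x=-0.115, v=-0.145, θ=0.015, ω=0.065
apply F[19]=+0.797 → step 20: x=-0.118, v=-0.131, θ=0.016, ω=0.053
apply F[20]=+0.750 → step 21: x=-0.121, v=-0.118, θ=0.017, ω=0.042
apply F[21]=+0.707 → step 22: x=-0.123, v=-0.105, θ=0.018, ω=0.033
apply F[22]=+0.666 → step 23: x=-0.125, v=-0.094, θ=0.018, ω=0.025
apply F[23]=+0.629 → step 24: x=-0.127, v=-0.084, θ=0.019, ω=0.018
apply F[24]=+0.594 → step 25: x=-0.128, v=-0.074, θ=0.019, ω=0.011
apply F[25]=+0.562 → step 26: x=-0.130, v=-0.065, θ=0.019, ω=0.006
apply F[26]=+0.532 → step 27: x=-0.131, v=-0.057, θ=0.019, ω=0.001
apply F[27]=+0.503 → step 28: x=-0.132, v=-0.049, θ=0.019, ω=-0.003
apply F[28]=+0.478 → step 29: x=-0.133, v=-0.042, θ=0.019, ω=-0.006
apply F[29]=+0.453 → step 30: x=-0.134, v=-0.036, θ=0.019, ω=-0.009
apply F[30]=+0.430 → step 31: x=-0.134, v=-0.029, θ=0.019, ω=-0.012
apply F[31]=+0.409 → step 32: x=-0.135, v=-0.024, θ=0.019, ω=-0.014
apply F[32]=+0.389 → step 33: x=-0.135, v=-0.018, θ=0.018, ω=-0.016
apply F[33]=+0.370 → step 34: x=-0.136, v=-0.013, θ=0.018, ω=-0.018
apply F[34]=+0.352 → step 35: x=-0.136, v=-0.009, θ=0.018, ω=-0.019
max |θ| = 0.077 ≤ 0.110 over all 36 states.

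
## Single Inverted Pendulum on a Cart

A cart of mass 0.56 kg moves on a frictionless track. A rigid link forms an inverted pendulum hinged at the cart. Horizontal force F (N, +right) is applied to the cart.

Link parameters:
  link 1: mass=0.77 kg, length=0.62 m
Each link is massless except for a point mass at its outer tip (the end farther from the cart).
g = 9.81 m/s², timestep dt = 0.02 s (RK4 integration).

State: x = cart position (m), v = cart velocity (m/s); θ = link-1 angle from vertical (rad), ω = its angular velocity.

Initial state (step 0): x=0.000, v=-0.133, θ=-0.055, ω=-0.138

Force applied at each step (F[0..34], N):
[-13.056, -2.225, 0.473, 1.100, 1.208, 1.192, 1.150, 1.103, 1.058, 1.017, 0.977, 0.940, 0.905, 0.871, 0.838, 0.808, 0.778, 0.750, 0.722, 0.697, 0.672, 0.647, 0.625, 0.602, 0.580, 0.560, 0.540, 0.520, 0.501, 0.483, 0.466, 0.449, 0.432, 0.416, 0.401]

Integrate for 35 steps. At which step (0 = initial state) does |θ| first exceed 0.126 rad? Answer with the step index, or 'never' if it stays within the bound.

apply F[0]=-13.056 → step 1: x=-0.007, v=-0.583, θ=-0.051, ω=0.570
apply F[1]=-2.225 → step 2: x=-0.019, v=-0.651, θ=-0.038, ω=0.664
apply F[2]=+0.473 → step 3: x=-0.032, v=-0.625, θ=-0.026, ω=0.614
apply F[3]=+1.100 → step 4: x=-0.044, v=-0.581, θ=-0.014, ω=0.536
apply F[4]=+1.208 → step 5: x=-0.055, v=-0.535, θ=-0.004, ω=0.459
apply F[5]=+1.192 → step 6: x=-0.066, v=-0.493, θ=0.004, ω=0.391
apply F[6]=+1.150 → step 7: x=-0.075, v=-0.454, θ=0.012, ω=0.331
apply F[7]=+1.103 → step 8: x=-0.084, v=-0.418, θ=0.018, ω=0.278
apply F[8]=+1.058 → step 9: x=-0.092, v=-0.386, θ=0.023, ω=0.232
apply F[9]=+1.017 → step 10: x=-0.099, v=-0.356, θ=0.027, ω=0.192
apply F[10]=+0.977 → step 11: x=-0.106, v=-0.329, θ=0.030, ω=0.158
apply F[11]=+0.940 → step 12: x=-0.113, v=-0.304, θ=0.033, ω=0.128
apply F[12]=+0.905 → step 13: x=-0.118, v=-0.281, θ=0.036, ω=0.101
apply F[13]=+0.871 → step 14: x=-0.124, v=-0.260, θ=0.037, ω=0.079
apply F[14]=+0.838 → step 15: x=-0.129, v=-0.240, θ=0.039, ω=0.059
apply F[15]=+0.808 → step 16: x=-0.133, v=-0.222, θ=0.040, ω=0.042
apply F[16]=+0.778 → step 17: x=-0.138, v=-0.205, θ=0.040, ω=0.028
apply F[17]=+0.750 → step 18: x=-0.142, v=-0.190, θ=0.041, ω=0.015
apply F[18]=+0.722 → step 19: x=-0.145, v=-0.175, θ=0.041, ω=0.004
apply F[19]=+0.697 → step 20: x=-0.149, v=-0.161, θ=0.041, ω=-0.005
apply F[20]=+0.672 → step 21: x=-0.152, v=-0.148, θ=0.041, ω=-0.013
apply F[21]=+0.647 → step 22: x=-0.155, v=-0.136, θ=0.041, ω=-0.020
apply F[22]=+0.625 → step 23: x=-0.157, v=-0.125, θ=0.040, ω=-0.025
apply F[23]=+0.602 → step 24: x=-0.160, v=-0.114, θ=0.040, ω=-0.030
apply F[24]=+0.580 → step 25: x=-0.162, v=-0.104, θ=0.039, ω=-0.034
apply F[25]=+0.560 → step 26: x=-0.164, v=-0.094, θ=0.038, ω=-0.037
apply F[26]=+0.540 → step 27: x=-0.166, v=-0.085, θ=0.037, ω=-0.040
apply F[27]=+0.520 → step 28: x=-0.167, v=-0.076, θ=0.037, ω=-0.042
apply F[28]=+0.501 → step 29: x=-0.169, v=-0.068, θ=0.036, ω=-0.043
apply F[29]=+0.483 → step 30: x=-0.170, v=-0.061, θ=0.035, ω=-0.045
apply F[30]=+0.466 → step 31: x=-0.171, v=-0.053, θ=0.034, ω=-0.046
apply F[31]=+0.449 → step 32: x=-0.172, v=-0.046, θ=0.033, ω=-0.046
apply F[32]=+0.432 → step 33: x=-0.173, v=-0.040, θ=0.032, ω=-0.047
apply F[33]=+0.416 → step 34: x=-0.174, v=-0.033, θ=0.031, ω=-0.047
apply F[34]=+0.401 → step 35: x=-0.174, v=-0.027, θ=0.030, ω=-0.047
max |θ| = 0.055 ≤ 0.126 over all 36 states.

Answer: never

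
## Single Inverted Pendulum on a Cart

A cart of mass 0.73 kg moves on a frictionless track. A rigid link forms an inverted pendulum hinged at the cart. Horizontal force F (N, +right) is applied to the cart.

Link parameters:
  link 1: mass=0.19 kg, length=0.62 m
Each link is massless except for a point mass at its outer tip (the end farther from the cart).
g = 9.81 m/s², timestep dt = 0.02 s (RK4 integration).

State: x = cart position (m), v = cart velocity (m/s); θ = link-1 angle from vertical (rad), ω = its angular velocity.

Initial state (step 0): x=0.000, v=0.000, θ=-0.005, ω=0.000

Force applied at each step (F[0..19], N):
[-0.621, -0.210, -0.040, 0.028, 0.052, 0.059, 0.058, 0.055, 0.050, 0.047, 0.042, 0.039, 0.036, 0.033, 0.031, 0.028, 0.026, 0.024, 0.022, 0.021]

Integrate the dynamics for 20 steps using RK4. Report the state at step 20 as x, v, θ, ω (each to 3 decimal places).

Answer: x=-0.005, v=-0.005, θ=0.001, ω=0.002

Derivation:
apply F[0]=-0.621 → step 1: x=-0.000, v=-0.017, θ=-0.005, ω=0.025
apply F[1]=-0.210 → step 2: x=-0.001, v=-0.022, θ=-0.004, ω=0.033
apply F[2]=-0.040 → step 3: x=-0.001, v=-0.023, θ=-0.003, ω=0.033
apply F[3]=+0.028 → step 4: x=-0.001, v=-0.022, θ=-0.003, ω=0.031
apply F[4]=+0.052 → step 5: x=-0.002, v=-0.021, θ=-0.002, ω=0.027
apply F[5]=+0.059 → step 6: x=-0.002, v=-0.019, θ=-0.002, ω=0.024
apply F[6]=+0.058 → step 7: x=-0.003, v=-0.017, θ=-0.001, ω=0.021
apply F[7]=+0.055 → step 8: x=-0.003, v=-0.016, θ=-0.001, ω=0.018
apply F[8]=+0.050 → step 9: x=-0.003, v=-0.014, θ=-0.001, ω=0.015
apply F[9]=+0.047 → step 10: x=-0.004, v=-0.013, θ=-0.000, ω=0.013
apply F[10]=+0.042 → step 11: x=-0.004, v=-0.012, θ=-0.000, ω=0.011
apply F[11]=+0.039 → step 12: x=-0.004, v=-0.011, θ=0.000, ω=0.010
apply F[12]=+0.036 → step 13: x=-0.004, v=-0.010, θ=0.000, ω=0.008
apply F[13]=+0.033 → step 14: x=-0.004, v=-0.009, θ=0.000, ω=0.007
apply F[14]=+0.031 → step 15: x=-0.005, v=-0.008, θ=0.001, ω=0.006
apply F[15]=+0.028 → step 16: x=-0.005, v=-0.007, θ=0.001, ω=0.005
apply F[16]=+0.026 → step 17: x=-0.005, v=-0.007, θ=0.001, ω=0.004
apply F[17]=+0.024 → step 18: x=-0.005, v=-0.006, θ=0.001, ω=0.003
apply F[18]=+0.022 → step 19: x=-0.005, v=-0.006, θ=0.001, ω=0.002
apply F[19]=+0.021 → step 20: x=-0.005, v=-0.005, θ=0.001, ω=0.002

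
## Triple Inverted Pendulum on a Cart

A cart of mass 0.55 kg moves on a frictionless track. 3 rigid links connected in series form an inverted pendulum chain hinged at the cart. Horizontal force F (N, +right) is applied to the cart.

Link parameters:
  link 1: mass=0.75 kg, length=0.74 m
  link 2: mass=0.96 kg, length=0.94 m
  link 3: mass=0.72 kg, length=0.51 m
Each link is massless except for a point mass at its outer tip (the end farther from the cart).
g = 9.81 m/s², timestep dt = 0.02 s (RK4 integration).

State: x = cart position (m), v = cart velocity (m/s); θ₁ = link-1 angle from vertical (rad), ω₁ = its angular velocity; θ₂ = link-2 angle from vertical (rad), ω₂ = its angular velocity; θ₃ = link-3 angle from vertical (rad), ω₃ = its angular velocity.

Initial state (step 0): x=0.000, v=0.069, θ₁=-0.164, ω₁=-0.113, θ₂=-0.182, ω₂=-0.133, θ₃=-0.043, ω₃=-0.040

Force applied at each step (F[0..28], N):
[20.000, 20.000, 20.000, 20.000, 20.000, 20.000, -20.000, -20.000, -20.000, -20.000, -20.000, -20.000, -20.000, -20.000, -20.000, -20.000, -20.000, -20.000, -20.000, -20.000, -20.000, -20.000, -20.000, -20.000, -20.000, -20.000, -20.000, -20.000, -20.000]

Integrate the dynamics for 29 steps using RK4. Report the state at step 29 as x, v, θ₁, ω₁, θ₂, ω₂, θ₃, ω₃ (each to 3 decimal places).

Answer: x=-0.952, v=-13.318, θ₁=-3.509, ω₁=-14.549, θ₂=0.477, ω₂=8.019, θ₃=-0.341, ω₃=-8.677

Derivation:
apply F[0]=+20.000 → step 1: x=0.009, v=0.838, θ₁=-0.177, ω₁=-1.179, θ₂=-0.185, ω₂=-0.142, θ₃=-0.044, ω₃=-0.013
apply F[1]=+20.000 → step 2: x=0.033, v=1.571, θ₁=-0.211, ω₁=-2.202, θ₂=-0.188, ω₂=-0.143, θ₃=-0.044, ω₃=-0.009
apply F[2]=+20.000 → step 3: x=0.071, v=2.227, θ₁=-0.264, ω₁=-3.115, θ₂=-0.191, ω₂=-0.148, θ₃=-0.044, ω₃=-0.043
apply F[3]=+20.000 → step 4: x=0.122, v=2.763, θ₁=-0.334, ω₁=-3.839, θ₂=-0.194, ω₂=-0.185, θ₃=-0.046, ω₃=-0.116
apply F[4]=+20.000 → step 5: x=0.181, v=3.168, θ₁=-0.416, ω₁=-4.340, θ₂=-0.198, ω₂=-0.285, θ₃=-0.049, ω₃=-0.215
apply F[5]=+20.000 → step 6: x=0.248, v=3.461, θ₁=-0.507, ω₁=-4.647, θ₂=-0.206, ω₂=-0.455, θ₃=-0.054, ω₃=-0.324
apply F[6]=-20.000 → step 7: x=0.312, v=2.968, θ₁=-0.596, ω₁=-4.313, θ₂=-0.214, ω₂=-0.350, θ₃=-0.060, ω₃=-0.276
apply F[7]=-20.000 → step 8: x=0.367, v=2.532, θ₁=-0.680, ω₁=-4.121, θ₂=-0.219, ω₂=-0.206, θ₃=-0.065, ω₃=-0.223
apply F[8]=-20.000 → step 9: x=0.413, v=2.128, θ₁=-0.761, ω₁=-4.026, θ₂=-0.222, ω₂=-0.034, θ₃=-0.069, ω₃=-0.173
apply F[9]=-20.000 → step 10: x=0.452, v=1.738, θ₁=-0.841, ω₁=-3.996, θ₂=-0.221, ω₂=0.156, θ₃=-0.072, ω₃=-0.127
apply F[10]=-20.000 → step 11: x=0.483, v=1.351, θ₁=-0.921, ω₁=-4.013, θ₂=-0.215, ω₂=0.359, θ₃=-0.074, ω₃=-0.088
apply F[11]=-20.000 → step 12: x=0.506, v=0.960, θ₁=-1.002, ω₁=-4.065, θ₂=-0.206, ω₂=0.570, θ₃=-0.076, ω₃=-0.057
apply F[12]=-20.000 → step 13: x=0.521, v=0.559, θ₁=-1.084, ω₁=-4.143, θ₂=-0.193, ω₂=0.784, θ₃=-0.077, ω₃=-0.035
apply F[13]=-20.000 → step 14: x=0.528, v=0.143, θ₁=-1.168, ω₁=-4.242, θ₂=-0.175, ω₂=0.999, θ₃=-0.077, ω₃=-0.019
apply F[14]=-20.000 → step 15: x=0.527, v=-0.288, θ₁=-1.254, ω₁=-4.360, θ₂=-0.153, ω₂=1.210, θ₃=-0.078, ω₃=-0.011
apply F[15]=-20.000 → step 16: x=0.516, v=-0.738, θ₁=-1.343, ω₁=-4.496, θ₂=-0.126, ω₂=1.415, θ₃=-0.078, ω₃=-0.007
apply F[16]=-20.000 → step 17: x=0.497, v=-1.209, θ₁=-1.434, ω₁=-4.652, θ₂=-0.096, ω₂=1.610, θ₃=-0.078, ω₃=-0.007
apply F[17]=-20.000 → step 18: x=0.468, v=-1.702, θ₁=-1.529, ω₁=-4.834, θ₂=-0.062, ω₂=1.791, θ₃=-0.078, ω₃=-0.007
apply F[18]=-20.000 → step 19: x=0.429, v=-2.219, θ₁=-1.628, ω₁=-5.048, θ₂=-0.025, ω₂=1.953, θ₃=-0.078, ω₃=-0.004
apply F[19]=-20.000 → step 20: x=0.379, v=-2.766, θ₁=-1.731, ω₁=-5.307, θ₂=0.016, ω₂=2.092, θ₃=-0.078, ω₃=0.003
apply F[20]=-20.000 → step 21: x=0.318, v=-3.351, θ₁=-1.840, ω₁=-5.633, θ₂=0.059, ω₂=2.199, θ₃=-0.078, ω₃=0.017
apply F[21]=-20.000 → step 22: x=0.245, v=-3.989, θ₁=-1.957, ω₁=-6.059, θ₂=0.103, ω₂=2.262, θ₃=-0.077, ω₃=0.037
apply F[22]=-20.000 → step 23: x=0.158, v=-4.709, θ₁=-2.084, ω₁=-6.644, θ₂=0.149, ω₂=2.263, θ₃=-0.077, ω₃=0.057
apply F[23]=-20.000 → step 24: x=0.055, v=-5.572, θ₁=-2.225, ω₁=-7.501, θ₂=0.193, ω₂=2.171, θ₃=-0.075, ω₃=0.059
apply F[24]=-20.000 → step 25: x=-0.067, v=-6.712, θ₁=-2.387, ω₁=-8.864, θ₂=0.235, ω₂=1.939, θ₃=-0.075, ω₃=-0.019
apply F[25]=-20.000 → step 26: x=-0.217, v=-8.463, θ₁=-2.586, ω₁=-11.281, θ₂=0.270, ω₂=1.522, θ₃=-0.078, ω₃=-0.394
apply F[26]=-20.000 → step 27: x=-0.415, v=-11.568, θ₁=-2.852, ω₁=-15.655, θ₂=0.296, ω₂=1.346, θ₃=-0.098, ω₃=-2.058
apply F[27]=-20.000 → step 28: x=-0.677, v=-14.029, θ₁=-3.193, ω₁=-17.210, θ₂=0.348, ω₂=4.471, θ₃=-0.183, ω₃=-6.544
apply F[28]=-20.000 → step 29: x=-0.952, v=-13.318, θ₁=-3.509, ω₁=-14.549, θ₂=0.477, ω₂=8.019, θ₃=-0.341, ω₃=-8.677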